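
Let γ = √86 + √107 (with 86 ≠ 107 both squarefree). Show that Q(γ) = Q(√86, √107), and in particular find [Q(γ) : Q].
[Q(γ) : Q] = 4 (equivalently, Q(γ) = Q(√86, √107))

Obviously Q(γ) ⊆ Q(√86, √107), and [Q(√86, √107):Q] = 4 (since 86, 107 are distinct squarefree integers > 1 with 9202 not a perfect square). To show equality we compute the minimal polynomial of γ. From γ = √86 + √107: γ^2 = 86 + 2√(9202) + 107 = 193 + 2√(9202), so γ^2 - 193 = 2√(9202); squaring, (γ^2 - 193)^2 = 4·9202, i.e. γ^4 - 386γ^2 + 37249 - 36808 = 0, i.e. γ^4 - 386γ^2 + 441 = 0. So γ is a root of x^4 - 386x^2 + 441. This polynomial is irreducible over Q: it has no rational root (each ±√86 ± √107 is irrational), and any factorization into two quadratics over Q would force √(9202) ∈ Q (pairing opposite roots) or √86, √107 ∈ Q (other pairings), all impossible. Hence [Q(γ):Q] = 4 = [Q(√86, √107):Q], so Q(γ) = Q(√86, √107).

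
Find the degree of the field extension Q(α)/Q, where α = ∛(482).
[Q(α):Q] = 3

The minimal polynomial of α is x^3 - 482, irreducible over Q since 482 is not a perfect cube (so x^3 - 482 has no rational root). Hence [Q(α):Q] = deg(m_α) = 3.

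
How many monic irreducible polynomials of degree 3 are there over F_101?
There are 343400 monic irreducible polynomials of degree 3 over F_101

Each element of F_{101^3} that lies in no proper subfield is a root of exactly one monic irreducible of degree 3 over F_101, and each such polynomial has 3 distinct roots in F_{101^3}. By Möbius inversion the count is N_101(3) = (1/3) Σ_{d|3} μ(3/d) · 101^d = (1/3)(μ(3)·101^1 + μ(1)·101^3) = 1030200/3 = 343400.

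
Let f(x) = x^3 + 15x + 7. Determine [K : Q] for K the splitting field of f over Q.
[K : Q] = 6

By the rational root test, any rational root of the monic integer polynomial f(x) = x^3 + 15x + 7 must be an integer dividing the constant term 7, i.e. one of ±{1, 7}. Evaluating: f(1) = 23, f(-1) = -9, f(7) = 455, f(-7) = -441; none is 0, so f has no rational root and is therefore irreducible over Q (a cubic with no linear factor over a field is irreducible). For an irreducible cubic, the Galois group is A_3 or S_3 according as the discriminant disc(f) = -4a^3 - 27b^2 = -4·(15)^3 - 27·(7)^2 = -14823 is or is not a square in Q. Here disc(f) = -14823 is not a perfect square in Q, so the Galois group of f over Q is not contained in A_3 and must be all of S_3. The splitting field has degree |S_3| = 6 over Q, so [K : Q] = 6.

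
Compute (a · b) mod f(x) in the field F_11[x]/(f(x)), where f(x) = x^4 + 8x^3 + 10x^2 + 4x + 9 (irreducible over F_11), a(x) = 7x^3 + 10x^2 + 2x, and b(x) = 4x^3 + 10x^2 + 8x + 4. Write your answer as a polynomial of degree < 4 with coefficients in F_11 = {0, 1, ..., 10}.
a · b ≡ 2x^3 + 6x + 8 (mod f(x))

Multiply in F_11[x]: a(x)·b(x) = (7x^3 + 10x^2 + 2x)·(4x^3 + 10x^2 + 8x + 4) = 6x^6 + 10x^4 + 7x^3 + x^2 + 8x. This has degree ≥ 4, so divide by f(x) over F_11: 6x^6 + 10x^4 + 7x^3 + x^2 + 8x = (6x^2 + 7x + 4)·(x^4 + 8x^3 + 10x^2 + 4x + 9) + (2x^3 + 6x + 8). Hence a·b ≡ 2x^3 + 6x + 8 (mod f). (F_11[x]/(f) is a field with 11^4 = 14641 elements since f is irreducible of degree 4.)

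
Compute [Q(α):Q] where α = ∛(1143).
[Q(α):Q] = 3

The minimal polynomial of α is x^3 - 1143, irreducible over Q since 1143 is not a perfect cube (so x^3 - 1143 has no rational root). Hence [Q(α):Q] = deg(m_α) = 3.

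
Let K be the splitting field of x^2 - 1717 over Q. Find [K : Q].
[K : Q] = 2

f(x) = x^2 - 1717 factors as (x - √1717)(x + √1717). The splitting field is K = Q(√1717). Since 1717 is squarefree and > 1, it is not a perfect square, so x^2 - 1717 is irreducible over Q and [Q(√1717) : Q] = 2. Hence [K : Q] = 2.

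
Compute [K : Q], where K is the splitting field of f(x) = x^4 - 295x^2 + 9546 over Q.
[K : Q] = 4

Solving the quadratic in x^2: x^2 = (295 ± √(295^2 - 4·9546))/2 = (295 ± √48841)/2 = (295 ± 221)/2, giving x^2 = 258 or x^2 = 37. So f(x) = (x^2 - 258)(x^2 - 37) and the roots of f are ±√258, ±√37. Hence the splitting field is K = Q(√258, √37). Since 258 and 37 are distinct squarefree integers > 1, their product 9546 is not a perfect square, so √37 ∉ Q(√258). By the tower law [K:Q] = [Q(√258,√37):Q(√258)] · [Q(√258):Q] = 2 · 2 = 4.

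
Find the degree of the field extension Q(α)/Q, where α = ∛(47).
[Q(α):Q] = 3

The minimal polynomial of α is x^3 - 47, irreducible over Q since 47 is not a perfect cube (so x^3 - 47 has no rational root). Hence [Q(α):Q] = deg(m_α) = 3.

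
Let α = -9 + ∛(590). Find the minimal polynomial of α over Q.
m_α(x) = x^3 + 27x^2 + 243x + 139

Set β = α + 9 = ∛(590), so β^3 = 590. Then (α + 9)^3 - 590 = 0, i.e. α is a root of g(x) = (x + 9)^3 - 590 = x^3 + 27x^2 + 243x + 139. Since g(x) = h(x + 9) where h(x) = x^3 - 590, and h is irreducible over Q (because 590 is not a perfect cube, so h has no rational root, and a monic cubic with no rational root is irreducible), g is also irreducible (irreducibility is preserved under the substitution x → x + 9). Hence m_α(x) = x^3 + 27x^2 + 243x + 139.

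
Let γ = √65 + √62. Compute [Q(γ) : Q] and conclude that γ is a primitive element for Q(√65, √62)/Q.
[Q(γ) : Q] = 4 (equivalently, Q(γ) = Q(√65, √62))

Obviously Q(γ) ⊆ Q(√65, √62), and [Q(√65, √62):Q] = 4 (since 65, 62 are distinct squarefree integers > 1 with 4030 not a perfect square). To show equality we compute the minimal polynomial of γ. From γ = √65 + √62: γ^2 = 65 + 2√(4030) + 62 = 127 + 2√(4030), so γ^2 - 127 = 2√(4030); squaring, (γ^2 - 127)^2 = 4·4030, i.e. γ^4 - 254γ^2 + 16129 - 16120 = 0, i.e. γ^4 - 254γ^2 + 9 = 0. So γ is a root of x^4 - 254x^2 + 9. This polynomial is irreducible over Q: it has no rational root (each ±√65 ± √62 is irrational), and any factorization into two quadratics over Q would force √(4030) ∈ Q (pairing opposite roots) or √65, √62 ∈ Q (other pairings), all impossible. Hence [Q(γ):Q] = 4 = [Q(√65, √62):Q], so Q(γ) = Q(√65, √62).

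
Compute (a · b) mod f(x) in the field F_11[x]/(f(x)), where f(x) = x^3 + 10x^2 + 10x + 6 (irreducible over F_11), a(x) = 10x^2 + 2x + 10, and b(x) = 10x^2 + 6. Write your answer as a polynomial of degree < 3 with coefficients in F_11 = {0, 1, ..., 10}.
a · b ≡ 6x^2 + 5x (mod f(x))

Multiply in F_11[x]: a(x)·b(x) = (10x^2 + 2x + 10)·(10x^2 + 6) = x^4 + 9x^3 + 6x^2 + x + 5. This has degree ≥ 3, so divide by f(x) over F_11: x^4 + 9x^3 + 6x^2 + x + 5 = (x + 10)·(x^3 + 10x^2 + 10x + 6) + (6x^2 + 5x). Hence a·b ≡ 6x^2 + 5x (mod f). (F_11[x]/(f) is a field with 11^3 = 1331 elements since f is irreducible of degree 3.)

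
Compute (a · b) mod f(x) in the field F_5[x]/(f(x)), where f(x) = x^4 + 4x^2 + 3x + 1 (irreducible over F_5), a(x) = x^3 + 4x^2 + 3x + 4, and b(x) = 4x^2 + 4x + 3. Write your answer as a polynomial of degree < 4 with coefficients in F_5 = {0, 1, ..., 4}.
a · b ≡ 3x^2 + x + 2 (mod f(x))

Multiply in F_5[x]: a(x)·b(x) = (x^3 + 4x^2 + 3x + 4)·(4x^2 + 4x + 3) = 4x^5 + x^3 + 2. This has degree ≥ 4, so divide by f(x) over F_5: 4x^5 + x^3 + 2 = (4x)·(x^4 + 4x^2 + 3x + 1) + (3x^2 + x + 2). Hence a·b ≡ 3x^2 + x + 2 (mod f). (F_5[x]/(f) is a field with 5^4 = 625 elements since f is irreducible of degree 4.)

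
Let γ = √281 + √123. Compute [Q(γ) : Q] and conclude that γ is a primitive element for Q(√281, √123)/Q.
[Q(γ) : Q] = 4 (equivalently, Q(γ) = Q(√281, √123))

Obviously Q(γ) ⊆ Q(√281, √123), and [Q(√281, √123):Q] = 4 (since 281, 123 are distinct squarefree integers > 1 with 34563 not a perfect square). To show equality we compute the minimal polynomial of γ. From γ = √281 + √123: γ^2 = 281 + 2√(34563) + 123 = 404 + 2√(34563), so γ^2 - 404 = 2√(34563); squaring, (γ^2 - 404)^2 = 4·34563, i.e. γ^4 - 808γ^2 + 163216 - 138252 = 0, i.e. γ^4 - 808γ^2 + 24964 = 0. So γ is a root of x^4 - 808x^2 + 24964. This polynomial is irreducible over Q: it has no rational root (each ±√281 ± √123 is irrational), and any factorization into two quadratics over Q would force √(34563) ∈ Q (pairing opposite roots) or √281, √123 ∈ Q (other pairings), all impossible. Hence [Q(γ):Q] = 4 = [Q(√281, √123):Q], so Q(γ) = Q(√281, √123).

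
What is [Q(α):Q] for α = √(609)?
[Q(α):Q] = 2

[Q(α):Q] equals the degree of the minimal polynomial of α. Here α^2 = 609 and x^2 - 609 is irreducible (d = 609 is squarefree, ≠ 1, hence not a square), so deg(m_α) = 2. Thus [Q(α):Q] = 2.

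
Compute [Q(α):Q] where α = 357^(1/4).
[Q(α):Q] = 4

α is a root of x^4 - 357. By Eisenstein's criterion at the prime p = 3 (which divides the constant term 357 but p^2 = 9 does not, since 357 is squarefree), x^4 - 357 is irreducible over Q. Hence [Q(α):Q] = 4.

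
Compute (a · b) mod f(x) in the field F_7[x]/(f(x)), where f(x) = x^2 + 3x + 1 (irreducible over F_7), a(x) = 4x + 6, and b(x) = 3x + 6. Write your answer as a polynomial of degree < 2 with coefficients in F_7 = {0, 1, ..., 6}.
a · b ≡ 6x + 3 (mod f(x))

Multiply in F_7[x]: a(x)·b(x) = (4x + 6)·(3x + 6) = 5x^2 + 1. This has degree ≥ 2, so divide by f(x) over F_7: 5x^2 + 1 = (5)·(x^2 + 3x + 1) + (6x + 3). Hence a·b ≡ 6x + 3 (mod f). (F_7[x]/(f) is a field with 7^2 = 49 elements since f is irreducible of degree 2.)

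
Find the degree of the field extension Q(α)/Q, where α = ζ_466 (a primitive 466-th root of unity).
[Q(α):Q] = 232

The minimal polynomial of ζ_466 over Q is the 466-th cyclotomic polynomial Φ_466(x), which is irreducible over Q and has degree φ(466) = 232. Hence [Q(α):Q] = φ(466) = 232.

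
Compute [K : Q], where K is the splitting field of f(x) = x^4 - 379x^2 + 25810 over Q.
[K : Q] = 4

Solving the quadratic in x^2: x^2 = (379 ± √(379^2 - 4·25810))/2 = (379 ± √40401)/2 = (379 ± 201)/2, giving x^2 = 290 or x^2 = 89. So f(x) = (x^2 - 290)(x^2 - 89) and the roots of f are ±√290, ±√89. Hence the splitting field is K = Q(√290, √89). Since 290 and 89 are distinct squarefree integers > 1, their product 25810 is not a perfect square, so √89 ∉ Q(√290). By the tower law [K:Q] = [Q(√290,√89):Q(√290)] · [Q(√290):Q] = 2 · 2 = 4.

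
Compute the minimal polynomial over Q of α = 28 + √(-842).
m_α(x) = x^2 - 56x + 1626

From α - 28 = √(-842), squaring gives (α - 28)^2 = -842, i.e. α^2 - 56α + 784 = -842, so α^2 - 56α + 1626 = 0. The discriminant of x^2 - 56x + 1626 is (-56)^2 - 4·(1626) = 3136 - 6504 = -3368, and 4·(-842) is not a perfect square in Q since -842 is squarefree and ≠ 1. Hence x^2 - 56x + 1626 is irreducible over Q and is the minimal polynomial of α.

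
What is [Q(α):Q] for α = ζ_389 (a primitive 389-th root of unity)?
[Q(α):Q] = 388

The minimal polynomial of ζ_389 over Q is the 389-th cyclotomic polynomial Φ_389(x), which is irreducible over Q and has degree φ(389) = 388. Hence [Q(α):Q] = φ(389) = 388.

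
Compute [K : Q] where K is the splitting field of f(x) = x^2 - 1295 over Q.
[K : Q] = 2

f(x) = x^2 - 1295 factors as (x - √1295)(x + √1295). The splitting field is K = Q(√1295). Since 1295 is squarefree and > 1, it is not a perfect square, so x^2 - 1295 is irreducible over Q and [Q(√1295) : Q] = 2. Hence [K : Q] = 2.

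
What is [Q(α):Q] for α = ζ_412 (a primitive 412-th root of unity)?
[Q(α):Q] = 204

The minimal polynomial of ζ_412 over Q is the 412-th cyclotomic polynomial Φ_412(x), which is irreducible over Q and has degree φ(412) = 204. Hence [Q(α):Q] = φ(412) = 204.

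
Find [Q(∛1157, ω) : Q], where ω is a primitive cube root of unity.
[Q(∛1157, ω) : Q] = 6

[Q(∛1157):Q] = 3 (min poly x^3 - 1157, irreducible since 1157 is not a perfect cube). [Q(ω):Q] = 2 (min poly x^2 + x + 1). Since Q(∛1157) ⊂ R and ω ∉ R, we have ω ∉ Q(∛1157), so x^2 + x + 1 remains irreducible over Q(∛1157) and [Q(∛1157, ω) : Q(∛1157)] = 2. By the tower law, [Q(∛1157, ω) : Q] = 3 · 2 = 6. (In fact Q(∛1157, ω) is the splitting field of x^3 - 1157 over Q.)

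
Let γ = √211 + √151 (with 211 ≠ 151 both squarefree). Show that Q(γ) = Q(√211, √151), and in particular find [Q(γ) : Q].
[Q(γ) : Q] = 4 (equivalently, Q(γ) = Q(√211, √151))

Obviously Q(γ) ⊆ Q(√211, √151), and [Q(√211, √151):Q] = 4 (since 211, 151 are distinct squarefree integers > 1 with 31861 not a perfect square). To show equality we compute the minimal polynomial of γ. From γ = √211 + √151: γ^2 = 211 + 2√(31861) + 151 = 362 + 2√(31861), so γ^2 - 362 = 2√(31861); squaring, (γ^2 - 362)^2 = 4·31861, i.e. γ^4 - 724γ^2 + 131044 - 127444 = 0, i.e. γ^4 - 724γ^2 + 3600 = 0. So γ is a root of x^4 - 724x^2 + 3600. This polynomial is irreducible over Q: it has no rational root (each ±√211 ± √151 is irrational), and any factorization into two quadratics over Q would force √(31861) ∈ Q (pairing opposite roots) or √211, √151 ∈ Q (other pairings), all impossible. Hence [Q(γ):Q] = 4 = [Q(√211, √151):Q], so Q(γ) = Q(√211, √151).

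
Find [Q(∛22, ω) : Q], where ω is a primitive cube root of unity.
[Q(∛22, ω) : Q] = 6

[Q(∛22):Q] = 3 (min poly x^3 - 22, irreducible since 22 is not a perfect cube). [Q(ω):Q] = 2 (min poly x^2 + x + 1). Since Q(∛22) ⊂ R and ω ∉ R, we have ω ∉ Q(∛22), so x^2 + x + 1 remains irreducible over Q(∛22) and [Q(∛22, ω) : Q(∛22)] = 2. By the tower law, [Q(∛22, ω) : Q] = 3 · 2 = 6. (In fact Q(∛22, ω) is the splitting field of x^3 - 22 over Q.)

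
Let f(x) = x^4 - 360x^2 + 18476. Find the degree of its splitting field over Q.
[K : Q] = 4

Solving the quadratic in x^2: x^2 = (360 ± √(360^2 - 4·18476))/2 = (360 ± √55696)/2 = (360 ± 236)/2, giving x^2 = 298 or x^2 = 62. So f(x) = (x^2 - 298)(x^2 - 62) and the roots of f are ±√298, ±√62. Hence the splitting field is K = Q(√298, √62). Since 298 and 62 are distinct squarefree integers > 1, their product 18476 is not a perfect square, so √62 ∉ Q(√298). By the tower law [K:Q] = [Q(√298,√62):Q(√298)] · [Q(√298):Q] = 2 · 2 = 4.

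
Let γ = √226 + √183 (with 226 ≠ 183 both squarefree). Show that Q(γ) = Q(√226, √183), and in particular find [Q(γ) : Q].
[Q(γ) : Q] = 4 (equivalently, Q(γ) = Q(√226, √183))

Obviously Q(γ) ⊆ Q(√226, √183), and [Q(√226, √183):Q] = 4 (since 226, 183 are distinct squarefree integers > 1 with 41358 not a perfect square). To show equality we compute the minimal polynomial of γ. From γ = √226 + √183: γ^2 = 226 + 2√(41358) + 183 = 409 + 2√(41358), so γ^2 - 409 = 2√(41358); squaring, (γ^2 - 409)^2 = 4·41358, i.e. γ^4 - 818γ^2 + 167281 - 165432 = 0, i.e. γ^4 - 818γ^2 + 1849 = 0. So γ is a root of x^4 - 818x^2 + 1849. This polynomial is irreducible over Q: it has no rational root (each ±√226 ± √183 is irrational), and any factorization into two quadratics over Q would force √(41358) ∈ Q (pairing opposite roots) or √226, √183 ∈ Q (other pairings), all impossible. Hence [Q(γ):Q] = 4 = [Q(√226, √183):Q], so Q(γ) = Q(√226, √183).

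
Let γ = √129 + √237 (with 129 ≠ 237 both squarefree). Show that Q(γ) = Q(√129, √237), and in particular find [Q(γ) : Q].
[Q(γ) : Q] = 4 (equivalently, Q(γ) = Q(√129, √237))

Obviously Q(γ) ⊆ Q(√129, √237), and [Q(√129, √237):Q] = 4 (since 129, 237 are distinct squarefree integers > 1 with 30573 not a perfect square). To show equality we compute the minimal polynomial of γ. From γ = √129 + √237: γ^2 = 129 + 2√(30573) + 237 = 366 + 2√(30573), so γ^2 - 366 = 2√(30573); squaring, (γ^2 - 366)^2 = 4·30573, i.e. γ^4 - 732γ^2 + 133956 - 122292 = 0, i.e. γ^4 - 732γ^2 + 11664 = 0. So γ is a root of x^4 - 732x^2 + 11664. This polynomial is irreducible over Q: it has no rational root (each ±√129 ± √237 is irrational), and any factorization into two quadratics over Q would force √(30573) ∈ Q (pairing opposite roots) or √129, √237 ∈ Q (other pairings), all impossible. Hence [Q(γ):Q] = 4 = [Q(√129, √237):Q], so Q(γ) = Q(√129, √237).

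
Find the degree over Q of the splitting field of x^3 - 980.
[K : Q] = 6

The roots of x^3 - 980 are ∛980, ω∛980, ω^2∛980 where ω = e^(2πi/3) is a primitive cube root of unity, so K = Q(∛980, ω). Now [Q(∛980):Q] = 3 (since 980 is not a perfect cube, x^3 - 980 is irreducible) and [Q(ω):Q] = 2. Both 2 and 3 divide [K:Q], and [K:Q] ≤ 3·2 = 6, so [K:Q] = 6. (Equivalently: Q(∛980) ⊂ R but ω ∉ R, so [K : Q(∛980)] = 2.)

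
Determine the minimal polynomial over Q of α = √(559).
m_α(x) = x^2 - 559

α satisfies α^2 - 559 = 0, so x^2 - 559 annihilates α. Since d = 559 is squarefree and ≠ 1, it is not a perfect square in Q, so x^2 - 559 has no rational root and is therefore irreducible over Q (a degree-2 polynomial over a field is irreducible iff it has no root). Hence m_α(x) = x^2 - 559.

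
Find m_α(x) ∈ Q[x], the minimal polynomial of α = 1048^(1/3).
m_α(x) = x^3 - 1048

α satisfies α^3 = 1048, so x^3 - 1048 annihilates α. By the rational root test, a rational root p/q (in lowest terms) of x^3 - 1048 would satisfy p^3 = 1048 q^3, forcing q = 1 and p^3 = 1048; but 1048 is not a perfect cube, contradiction. A monic cubic over Q with no rational root is irreducible (any nontrivial factorization would include a linear factor). Hence x^3 - 1048 is the minimal polynomial of α, and in particular [Q(α):Q] = 3.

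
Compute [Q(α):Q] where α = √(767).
[Q(α):Q] = 2

[Q(α):Q] equals the degree of the minimal polynomial of α. Here α^2 = 767 and x^2 - 767 is irreducible (d = 767 is squarefree, ≠ 1, hence not a square), so deg(m_α) = 2. Thus [Q(α):Q] = 2.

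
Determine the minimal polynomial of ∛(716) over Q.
m_α(x) = x^3 - 716

α satisfies α^3 = 716, so x^3 - 716 annihilates α. By the rational root test, a rational root p/q (in lowest terms) of x^3 - 716 would satisfy p^3 = 716 q^3, forcing q = 1 and p^3 = 716; but 716 is not a perfect cube, contradiction. A monic cubic over Q with no rational root is irreducible (any nontrivial factorization would include a linear factor). Hence x^3 - 716 is the minimal polynomial of α, and in particular [Q(α):Q] = 3.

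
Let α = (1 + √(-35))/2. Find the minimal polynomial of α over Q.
m_α(x) = x^2 - x + 9

From 2α - 1 = √(-35), squaring gives (2α - 1)^2 = -35, i.e. 4α^2 - 4α + 1 = -35, so α^2 - α + (1 + 35)/4 = 0. Since -35 ≡ 1 (mod 4), (1 + 35)/4 = 9 ∈ Z. The polynomial x^2 - x + 9 has discriminant 1 - 4·(9) = -35, which is not a perfect square in Q (d = -35 is squarefree and ≠ 1), so x^2 - x + 9 is irreducible over Q. It is the minimal polynomial of α.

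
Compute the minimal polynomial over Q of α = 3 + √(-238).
m_α(x) = x^2 - 6x + 247

From α - 3 = √(-238), squaring gives (α - 3)^2 = -238, i.e. α^2 - 6α + 9 = -238, so α^2 - 6α + 247 = 0. The discriminant of x^2 - 6x + 247 is (-6)^2 - 4·(247) = 36 - 988 = -952, and 4·(-238) is not a perfect square in Q since -238 is squarefree and ≠ 1. Hence x^2 - 6x + 247 is irreducible over Q and is the minimal polynomial of α.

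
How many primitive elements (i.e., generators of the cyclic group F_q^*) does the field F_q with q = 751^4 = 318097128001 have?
There are φ(318097128000) = 83020800000 primitive elements

F_q^* is cyclic of order q - 1 = 318097128000. A cyclic group of order m has exactly φ(m) generators. Here m = 318097128000 = 2^6 · 3 · 5^3 · 47 · 282001, so the number of primitive elements is φ(318097128000) = 83020800000.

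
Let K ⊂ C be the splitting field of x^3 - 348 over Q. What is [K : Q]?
[K : Q] = 6

The roots of x^3 - 348 are ∛348, ω∛348, ω^2∛348 where ω = e^(2πi/3) is a primitive cube root of unity, so K = Q(∛348, ω). Now [Q(∛348):Q] = 3 (since 348 is not a perfect cube, x^3 - 348 is irreducible) and [Q(ω):Q] = 2. Both 2 and 3 divide [K:Q], and [K:Q] ≤ 3·2 = 6, so [K:Q] = 6. (Equivalently: Q(∛348) ⊂ R but ω ∉ R, so [K : Q(∛348)] = 2.)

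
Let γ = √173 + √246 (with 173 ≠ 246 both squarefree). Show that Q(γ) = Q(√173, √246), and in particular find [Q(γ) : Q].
[Q(γ) : Q] = 4 (equivalently, Q(γ) = Q(√173, √246))

Obviously Q(γ) ⊆ Q(√173, √246), and [Q(√173, √246):Q] = 4 (since 173, 246 are distinct squarefree integers > 1 with 42558 not a perfect square). To show equality we compute the minimal polynomial of γ. From γ = √173 + √246: γ^2 = 173 + 2√(42558) + 246 = 419 + 2√(42558), so γ^2 - 419 = 2√(42558); squaring, (γ^2 - 419)^2 = 4·42558, i.e. γ^4 - 838γ^2 + 175561 - 170232 = 0, i.e. γ^4 - 838γ^2 + 5329 = 0. So γ is a root of x^4 - 838x^2 + 5329. This polynomial is irreducible over Q: it has no rational root (each ±√173 ± √246 is irrational), and any factorization into two quadratics over Q would force √(42558) ∈ Q (pairing opposite roots) or √173, √246 ∈ Q (other pairings), all impossible. Hence [Q(γ):Q] = 4 = [Q(√173, √246):Q], so Q(γ) = Q(√173, √246).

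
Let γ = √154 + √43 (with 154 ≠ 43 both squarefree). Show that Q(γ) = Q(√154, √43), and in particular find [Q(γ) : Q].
[Q(γ) : Q] = 4 (equivalently, Q(γ) = Q(√154, √43))

Obviously Q(γ) ⊆ Q(√154, √43), and [Q(√154, √43):Q] = 4 (since 154, 43 are distinct squarefree integers > 1 with 6622 not a perfect square). To show equality we compute the minimal polynomial of γ. From γ = √154 + √43: γ^2 = 154 + 2√(6622) + 43 = 197 + 2√(6622), so γ^2 - 197 = 2√(6622); squaring, (γ^2 - 197)^2 = 4·6622, i.e. γ^4 - 394γ^2 + 38809 - 26488 = 0, i.e. γ^4 - 394γ^2 + 12321 = 0. So γ is a root of x^4 - 394x^2 + 12321. This polynomial is irreducible over Q: it has no rational root (each ±√154 ± √43 is irrational), and any factorization into two quadratics over Q would force √(6622) ∈ Q (pairing opposite roots) or √154, √43 ∈ Q (other pairings), all impossible. Hence [Q(γ):Q] = 4 = [Q(√154, √43):Q], so Q(γ) = Q(√154, √43).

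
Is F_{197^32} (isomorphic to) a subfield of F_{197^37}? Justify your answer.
No: F_{197^32} is not a subfield of F_{197^37}

F_{p^m} embeds in F_{p^n} iff m | n. Here 32 ∤ 37 (since 37 = 1·32 + 5 with remainder 5 ≠ 0), so F_{197^32} is not a subfield of F_{197^37}. Equivalently: if it were, the tower law would give 32 = [F_{197^32}:F_197] dividing [F_{197^37}:F_197] = 37, contradiction.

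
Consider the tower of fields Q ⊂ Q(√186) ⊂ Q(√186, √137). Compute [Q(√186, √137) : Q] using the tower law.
[Q(√186, √137) : Q] = 4

[Q(√186):Q] = 2 (min poly x^2 - 186, irreducible since 186 is squarefree > 1). For the top step, suppose √137 ∈ Q(√186), say √137 = c + d√186 with c, d ∈ Q. Squaring: 137 = c^2 + 186d^2 + 2cd√186. Since √186 ∉ Q this forces 2cd = 0. If d = 0 then √137 = c ∈ Q, contradicting 137 squarefree > 1. If c = 0 then 137 = 186d^2, so 186·137 = (186d)^2 is a perfect square in Q — but 186·137 = 25482 is not a perfect square (since 186 and 137 are distinct squarefree integers). Contradiction. Hence √137 ∉ Q(√186), so x^2 - 137 stays irreducible over Q(√186) and [Q(√186, √137) : Q(√186)] = 2. By the tower law, [Q(√186, √137) : Q] = 2 · 2 = 4.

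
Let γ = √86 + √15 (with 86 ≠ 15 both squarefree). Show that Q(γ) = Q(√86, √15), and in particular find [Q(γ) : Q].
[Q(γ) : Q] = 4 (equivalently, Q(γ) = Q(√86, √15))

Obviously Q(γ) ⊆ Q(√86, √15), and [Q(√86, √15):Q] = 4 (since 86, 15 are distinct squarefree integers > 1 with 1290 not a perfect square). To show equality we compute the minimal polynomial of γ. From γ = √86 + √15: γ^2 = 86 + 2√(1290) + 15 = 101 + 2√(1290), so γ^2 - 101 = 2√(1290); squaring, (γ^2 - 101)^2 = 4·1290, i.e. γ^4 - 202γ^2 + 10201 - 5160 = 0, i.e. γ^4 - 202γ^2 + 5041 = 0. So γ is a root of x^4 - 202x^2 + 5041. This polynomial is irreducible over Q: it has no rational root (each ±√86 ± √15 is irrational), and any factorization into two quadratics over Q would force √(1290) ∈ Q (pairing opposite roots) or √86, √15 ∈ Q (other pairings), all impossible. Hence [Q(γ):Q] = 4 = [Q(√86, √15):Q], so Q(γ) = Q(√86, √15).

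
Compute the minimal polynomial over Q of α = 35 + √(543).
m_α(x) = x^2 - 70x + 682

From α - 35 = √(543), squaring gives (α - 35)^2 = 543, i.e. α^2 - 70α + 1225 = 543, so α^2 - 70α + 682 = 0. The discriminant of x^2 - 70x + 682 is (-70)^2 - 4·(682) = 4900 - 2728 = 2172, and 4·(543) is not a perfect square in Q since 543 is squarefree and ≠ 1. Hence x^2 - 70x + 682 is irreducible over Q and is the minimal polynomial of α.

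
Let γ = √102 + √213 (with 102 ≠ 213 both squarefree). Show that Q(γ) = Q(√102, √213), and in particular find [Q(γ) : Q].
[Q(γ) : Q] = 4 (equivalently, Q(γ) = Q(√102, √213))

Obviously Q(γ) ⊆ Q(√102, √213), and [Q(√102, √213):Q] = 4 (since 102, 213 are distinct squarefree integers > 1 with 21726 not a perfect square). To show equality we compute the minimal polynomial of γ. From γ = √102 + √213: γ^2 = 102 + 2√(21726) + 213 = 315 + 2√(21726), so γ^2 - 315 = 2√(21726); squaring, (γ^2 - 315)^2 = 4·21726, i.e. γ^4 - 630γ^2 + 99225 - 86904 = 0, i.e. γ^4 - 630γ^2 + 12321 = 0. So γ is a root of x^4 - 630x^2 + 12321. This polynomial is irreducible over Q: it has no rational root (each ±√102 ± √213 is irrational), and any factorization into two quadratics over Q would force √(21726) ∈ Q (pairing opposite roots) or √102, √213 ∈ Q (other pairings), all impossible. Hence [Q(γ):Q] = 4 = [Q(√102, √213):Q], so Q(γ) = Q(√102, √213).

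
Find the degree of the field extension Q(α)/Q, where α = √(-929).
[Q(α):Q] = 2

[Q(α):Q] equals the degree of the minimal polynomial of α. Here α^2 = -929 and x^2 + 929 is irreducible (d = -929 is squarefree, ≠ 1, hence not a square), so deg(m_α) = 2. Thus [Q(α):Q] = 2.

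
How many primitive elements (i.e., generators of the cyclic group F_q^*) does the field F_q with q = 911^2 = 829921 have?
There are φ(829920) = 165888 primitive elements

F_q^* is cyclic of order q - 1 = 829920. A cyclic group of order m has exactly φ(m) generators. Here m = 829920 = 2^5 · 3 · 5 · 7 · 13 · 19, so the number of primitive elements is φ(829920) = 165888.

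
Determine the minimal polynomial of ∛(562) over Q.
m_α(x) = x^3 - 562

α satisfies α^3 = 562, so x^3 - 562 annihilates α. By the rational root test, a rational root p/q (in lowest terms) of x^3 - 562 would satisfy p^3 = 562 q^3, forcing q = 1 and p^3 = 562; but 562 is not a perfect cube, contradiction. A monic cubic over Q with no rational root is irreducible (any nontrivial factorization would include a linear factor). Hence x^3 - 562 is the minimal polynomial of α, and in particular [Q(α):Q] = 3.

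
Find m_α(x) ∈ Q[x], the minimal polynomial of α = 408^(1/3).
m_α(x) = x^3 - 408

α satisfies α^3 = 408, so x^3 - 408 annihilates α. By the rational root test, a rational root p/q (in lowest terms) of x^3 - 408 would satisfy p^3 = 408 q^3, forcing q = 1 and p^3 = 408; but 408 is not a perfect cube, contradiction. A monic cubic over Q with no rational root is irreducible (any nontrivial factorization would include a linear factor). Hence x^3 - 408 is the minimal polynomial of α, and in particular [Q(α):Q] = 3.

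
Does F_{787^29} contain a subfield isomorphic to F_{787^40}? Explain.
No: F_{787^40} is not a subfield of F_{787^29}

F_{p^m} embeds in F_{p^n} iff m | n. Here 40 ∤ 29 (since 29 = 0·40 + 29 with remainder 29 ≠ 0), so F_{787^40} is not a subfield of F_{787^29}. Equivalently: if it were, the tower law would give 40 = [F_{787^40}:F_787] dividing [F_{787^29}:F_787] = 29, contradiction.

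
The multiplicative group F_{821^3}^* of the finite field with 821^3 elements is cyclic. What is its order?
|F_{821^3}^*| = 553387660

F_{821^3} has 821^3 = 553387661 elements; its multiplicative group consists of all nonzero elements, so |F_{821^3}^*| = 553387661 - 1 = 553387660. (It is cyclic since any finite subgroup of the multiplicative group of a field is cyclic.)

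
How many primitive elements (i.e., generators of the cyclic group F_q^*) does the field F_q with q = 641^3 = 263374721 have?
There are φ(263374720) = 90298368 primitive elements

F_q^* is cyclic of order q - 1 = 263374720. A cyclic group of order m has exactly φ(m) generators. Here m = 263374720 = 2^7 · 5 · 7 · 58789, so the number of primitive elements is φ(263374720) = 90298368.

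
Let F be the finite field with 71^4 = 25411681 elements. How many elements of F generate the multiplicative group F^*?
There are φ(25411680) = 5806080 primitive elements

F_q^* is cyclic of order q - 1 = 25411680. A cyclic group of order m has exactly φ(m) generators. Here m = 25411680 = 2^5 · 3^2 · 5 · 7 · 2521, so the number of primitive elements is φ(25411680) = 5806080.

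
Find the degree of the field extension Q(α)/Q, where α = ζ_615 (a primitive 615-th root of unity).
[Q(α):Q] = 320

The minimal polynomial of ζ_615 over Q is the 615-th cyclotomic polynomial Φ_615(x), which is irreducible over Q and has degree φ(615) = 320. Hence [Q(α):Q] = φ(615) = 320.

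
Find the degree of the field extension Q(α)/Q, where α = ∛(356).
[Q(α):Q] = 3

The minimal polynomial of α is x^3 - 356, irreducible over Q since 356 is not a perfect cube (so x^3 - 356 has no rational root). Hence [Q(α):Q] = deg(m_α) = 3.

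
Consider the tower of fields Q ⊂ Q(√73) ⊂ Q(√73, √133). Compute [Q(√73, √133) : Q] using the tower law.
[Q(√73, √133) : Q] = 4

[Q(√73):Q] = 2 (min poly x^2 - 73, irreducible since 73 is squarefree > 1). For the top step, suppose √133 ∈ Q(√73), say √133 = c + d√73 with c, d ∈ Q. Squaring: 133 = c^2 + 73d^2 + 2cd√73. Since √73 ∉ Q this forces 2cd = 0. If d = 0 then √133 = c ∈ Q, contradicting 133 squarefree > 1. If c = 0 then 133 = 73d^2, so 73·133 = (73d)^2 is a perfect square in Q — but 73·133 = 9709 is not a perfect square (since 73 and 133 are distinct squarefree integers). Contradiction. Hence √133 ∉ Q(√73), so x^2 - 133 stays irreducible over Q(√73) and [Q(√73, √133) : Q(√73)] = 2. By the tower law, [Q(√73, √133) : Q] = 2 · 2 = 4.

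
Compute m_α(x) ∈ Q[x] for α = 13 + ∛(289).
m_α(x) = x^3 - 39x^2 + 507x - 2486

Set β = α - 13 = ∛(289), so β^3 = 289. Then (α - 13)^3 - 289 = 0, i.e. α is a root of g(x) = (x - 13)^3 - 289 = x^3 - 39x^2 + 507x - 2486. Since g(x) = h(x - 13) where h(x) = x^3 - 289, and h is irreducible over Q (because 289 is not a perfect cube, so h has no rational root, and a monic cubic with no rational root is irreducible), g is also irreducible (irreducibility is preserved under the substitution x → x - 13). Hence m_α(x) = x^3 - 39x^2 + 507x - 2486.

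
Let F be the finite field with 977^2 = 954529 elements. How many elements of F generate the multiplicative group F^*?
There are φ(954528) = 311040 primitive elements

F_q^* is cyclic of order q - 1 = 954528. A cyclic group of order m has exactly φ(m) generators. Here m = 954528 = 2^5 · 3 · 61 · 163, so the number of primitive elements is φ(954528) = 311040.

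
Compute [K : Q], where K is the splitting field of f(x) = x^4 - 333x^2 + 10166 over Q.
[K : Q] = 4

Solving the quadratic in x^2: x^2 = (333 ± √(333^2 - 4·10166))/2 = (333 ± √70225)/2 = (333 ± 265)/2, giving x^2 = 299 or x^2 = 34. So f(x) = (x^2 - 299)(x^2 - 34) and the roots of f are ±√299, ±√34. Hence the splitting field is K = Q(√299, √34). Since 299 and 34 are distinct squarefree integers > 1, their product 10166 is not a perfect square, so √34 ∉ Q(√299). By the tower law [K:Q] = [Q(√299,√34):Q(√299)] · [Q(√299):Q] = 2 · 2 = 4.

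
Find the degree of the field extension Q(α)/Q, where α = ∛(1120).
[Q(α):Q] = 3

The minimal polynomial of α is x^3 - 1120, irreducible over Q since 1120 is not a perfect cube (so x^3 - 1120 has no rational root). Hence [Q(α):Q] = deg(m_α) = 3.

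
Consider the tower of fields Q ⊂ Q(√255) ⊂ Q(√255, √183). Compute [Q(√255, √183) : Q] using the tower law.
[Q(√255, √183) : Q] = 4

[Q(√255):Q] = 2 (min poly x^2 - 255, irreducible since 255 is squarefree > 1). For the top step, suppose √183 ∈ Q(√255), say √183 = c + d√255 with c, d ∈ Q. Squaring: 183 = c^2 + 255d^2 + 2cd√255. Since √255 ∉ Q this forces 2cd = 0. If d = 0 then √183 = c ∈ Q, contradicting 183 squarefree > 1. If c = 0 then 183 = 255d^2, so 255·183 = (255d)^2 is a perfect square in Q — but 255·183 = 46665 is not a perfect square (since 255 and 183 are distinct squarefree integers). Contradiction. Hence √183 ∉ Q(√255), so x^2 - 183 stays irreducible over Q(√255) and [Q(√255, √183) : Q(√255)] = 2. By the tower law, [Q(√255, √183) : Q] = 2 · 2 = 4.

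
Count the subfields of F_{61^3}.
F_{61^3} has 2 subfields

The subfields of F_{p^n} are exactly the fields F_{p^d} for d | n (each is the fixed field of the unique index-d subgroup of Gal(F_{p^n}/F_p) ≅ Z/nZ). The divisors of n = 3 are {1, 3}, giving 2 subfields: F_{61^1}, F_{61^3}.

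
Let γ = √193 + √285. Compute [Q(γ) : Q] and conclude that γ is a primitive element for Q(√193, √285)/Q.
[Q(γ) : Q] = 4 (equivalently, Q(γ) = Q(√193, √285))

Obviously Q(γ) ⊆ Q(√193, √285), and [Q(√193, √285):Q] = 4 (since 193, 285 are distinct squarefree integers > 1 with 55005 not a perfect square). To show equality we compute the minimal polynomial of γ. From γ = √193 + √285: γ^2 = 193 + 2√(55005) + 285 = 478 + 2√(55005), so γ^2 - 478 = 2√(55005); squaring, (γ^2 - 478)^2 = 4·55005, i.e. γ^4 - 956γ^2 + 228484 - 220020 = 0, i.e. γ^4 - 956γ^2 + 8464 = 0. So γ is a root of x^4 - 956x^2 + 8464. This polynomial is irreducible over Q: it has no rational root (each ±√193 ± √285 is irrational), and any factorization into two quadratics over Q would force √(55005) ∈ Q (pairing opposite roots) or √193, √285 ∈ Q (other pairings), all impossible. Hence [Q(γ):Q] = 4 = [Q(√193, √285):Q], so Q(γ) = Q(√193, √285).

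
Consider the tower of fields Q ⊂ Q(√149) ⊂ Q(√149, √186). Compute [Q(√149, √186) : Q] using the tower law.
[Q(√149, √186) : Q] = 4

[Q(√149):Q] = 2 (min poly x^2 - 149, irreducible since 149 is squarefree > 1). For the top step, suppose √186 ∈ Q(√149), say √186 = c + d√149 with c, d ∈ Q. Squaring: 186 = c^2 + 149d^2 + 2cd√149. Since √149 ∉ Q this forces 2cd = 0. If d = 0 then √186 = c ∈ Q, contradicting 186 squarefree > 1. If c = 0 then 186 = 149d^2, so 149·186 = (149d)^2 is a perfect square in Q — but 149·186 = 27714 is not a perfect square (since 149 and 186 are distinct squarefree integers). Contradiction. Hence √186 ∉ Q(√149), so x^2 - 186 stays irreducible over Q(√149) and [Q(√149, √186) : Q(√149)] = 2. By the tower law, [Q(√149, √186) : Q] = 2 · 2 = 4.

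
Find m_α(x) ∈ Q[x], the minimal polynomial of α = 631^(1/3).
m_α(x) = x^3 - 631

α satisfies α^3 = 631, so x^3 - 631 annihilates α. By the rational root test, a rational root p/q (in lowest terms) of x^3 - 631 would satisfy p^3 = 631 q^3, forcing q = 1 and p^3 = 631; but 631 is not a perfect cube, contradiction. A monic cubic over Q with no rational root is irreducible (any nontrivial factorization would include a linear factor). Hence x^3 - 631 is the minimal polynomial of α, and in particular [Q(α):Q] = 3.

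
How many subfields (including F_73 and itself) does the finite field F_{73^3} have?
F_{73^3} has 2 subfields

The subfields of F_{p^n} are exactly the fields F_{p^d} for d | n (each is the fixed field of the unique index-d subgroup of Gal(F_{p^n}/F_p) ≅ Z/nZ). The divisors of n = 3 are {1, 3}, giving 2 subfields: F_{73^1}, F_{73^3}.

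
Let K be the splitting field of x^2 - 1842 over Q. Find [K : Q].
[K : Q] = 2

f(x) = x^2 - 1842 factors as (x - √1842)(x + √1842). The splitting field is K = Q(√1842). Since 1842 is squarefree and > 1, it is not a perfect square, so x^2 - 1842 is irreducible over Q and [Q(√1842) : Q] = 2. Hence [K : Q] = 2.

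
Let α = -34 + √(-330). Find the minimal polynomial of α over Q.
m_α(x) = x^2 + 68x + 1486

From α + 34 = √(-330), squaring gives (α + 34)^2 = -330, i.e. α^2 + 68α + 1156 = -330, so α^2 + 68α + 1486 = 0. The discriminant of x^2 + 68x + 1486 is (68)^2 - 4·(1486) = 4624 - 5944 = -1320, and 4·(-330) is not a perfect square in Q since -330 is squarefree and ≠ 1. Hence x^2 + 68x + 1486 is irreducible over Q and is the minimal polynomial of α.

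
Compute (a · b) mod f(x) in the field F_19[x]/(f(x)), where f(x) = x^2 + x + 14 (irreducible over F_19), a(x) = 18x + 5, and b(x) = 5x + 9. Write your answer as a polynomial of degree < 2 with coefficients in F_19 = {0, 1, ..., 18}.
a · b ≡ 2x + 1 (mod f(x))

Multiply in F_19[x]: a(x)·b(x) = (18x + 5)·(5x + 9) = 14x^2 + 16x + 7. This has degree ≥ 2, so divide by f(x) over F_19: 14x^2 + 16x + 7 = (14)·(x^2 + x + 14) + (2x + 1). Hence a·b ≡ 2x + 1 (mod f). (F_19[x]/(f) is a field with 19^2 = 361 elements since f is irreducible of degree 2.)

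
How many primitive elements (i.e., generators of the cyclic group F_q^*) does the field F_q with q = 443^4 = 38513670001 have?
There are φ(38513670000) = 8626176000 primitive elements

F_q^* is cyclic of order q - 1 = 38513670000. A cyclic group of order m has exactly φ(m) generators. Here m = 38513670000 = 2^4 · 3 · 5^4 · 13 · 17 · 37 · 157, so the number of primitive elements is φ(38513670000) = 8626176000.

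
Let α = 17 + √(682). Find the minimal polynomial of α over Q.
m_α(x) = x^2 - 34x - 393

From α - 17 = √(682), squaring gives (α - 17)^2 = 682, i.e. α^2 - 34α + 289 = 682, so α^2 - 34α - 393 = 0. The discriminant of x^2 - 34x - 393 is (-34)^2 - 4·(-393) = 1156 + 1572 = 2728, and 4·(682) is not a perfect square in Q since 682 is squarefree and ≠ 1. Hence x^2 - 34x - 393 is irreducible over Q and is the minimal polynomial of α.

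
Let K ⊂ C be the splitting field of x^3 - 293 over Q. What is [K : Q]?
[K : Q] = 6

The roots of x^3 - 293 are ∛293, ω∛293, ω^2∛293 where ω = e^(2πi/3) is a primitive cube root of unity, so K = Q(∛293, ω). Now [Q(∛293):Q] = 3 (since 293 is not a perfect cube, x^3 - 293 is irreducible) and [Q(ω):Q] = 2. Both 2 and 3 divide [K:Q], and [K:Q] ≤ 3·2 = 6, so [K:Q] = 6. (Equivalently: Q(∛293) ⊂ R but ω ∉ R, so [K : Q(∛293)] = 2.)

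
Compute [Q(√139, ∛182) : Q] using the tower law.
[Q(√139, ∛182) : Q] = 6

Let L = Q(√139, ∛182). Since Q(√139) ⊂ L and [Q(√139):Q] = 2, the tower law gives 2 | [L:Q]. Likewise Q(∛182) ⊂ L with [Q(∛182):Q] = 3 (because 182 is not a perfect cube), so 3 | [L:Q]. As gcd(2,3) = 1, [L:Q] is divisible by 6. Conversely L is generated over Q by √139 and ∛182, so [L:Q] ≤ 2·3 = 6. Therefore [Q(√139, ∛182) : Q] = 6.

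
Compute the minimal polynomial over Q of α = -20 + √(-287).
m_α(x) = x^2 + 40x + 687

From α + 20 = √(-287), squaring gives (α + 20)^2 = -287, i.e. α^2 + 40α + 400 = -287, so α^2 + 40α + 687 = 0. The discriminant of x^2 + 40x + 687 is (40)^2 - 4·(687) = 1600 - 2748 = -1148, and 4·(-287) is not a perfect square in Q since -287 is squarefree and ≠ 1. Hence x^2 + 40x + 687 is irreducible over Q and is the minimal polynomial of α.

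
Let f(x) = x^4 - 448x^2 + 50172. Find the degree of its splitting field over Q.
[K : Q] = 4

Solving the quadratic in x^2: x^2 = (448 ± √(448^2 - 4·50172))/2 = (448 ± √16)/2 = (448 ± 4)/2, giving x^2 = 222 or x^2 = 226. So f(x) = (x^2 - 222)(x^2 - 226) and the roots of f are ±√222, ±√226. Hence the splitting field is K = Q(√222, √226). Since 222 and 226 are distinct squarefree integers > 1, their product 50172 is not a perfect square, so √226 ∉ Q(√222). By the tower law [K:Q] = [Q(√222,√226):Q(√222)] · [Q(√222):Q] = 2 · 2 = 4.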